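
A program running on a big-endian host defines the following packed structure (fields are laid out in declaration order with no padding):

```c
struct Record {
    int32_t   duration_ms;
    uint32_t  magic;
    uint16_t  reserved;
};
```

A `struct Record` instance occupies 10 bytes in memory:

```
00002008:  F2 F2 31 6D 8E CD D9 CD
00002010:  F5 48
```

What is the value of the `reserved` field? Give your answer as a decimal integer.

`reserved` follows `duration_ms` (4 B), `magic` (4 B), so it starts at offset 4 + 4 = 8 and occupies 2 bytes.
Bytes at offsets 8..9: F5 48.
In big-endian order the high byte comes first in memory.
The bytes are already most-significant first: 0xF548.
0xF548 = 62792.

62792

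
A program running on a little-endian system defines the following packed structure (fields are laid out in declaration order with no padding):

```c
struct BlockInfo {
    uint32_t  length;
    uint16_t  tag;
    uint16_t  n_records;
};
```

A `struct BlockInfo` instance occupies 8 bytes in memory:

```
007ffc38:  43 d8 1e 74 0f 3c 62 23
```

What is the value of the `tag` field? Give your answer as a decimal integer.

`tag` follows `length` (4 bytes), so it starts at byte offset 4 and occupies 2 bytes.
Bytes at offsets 4..5: 0F 3C.
Little-endian stores the least-significant byte at the lowest address.
Reassemble most-significant byte first: 3C 0F → 0x3C0F.
0x3C0F = 15375.

15375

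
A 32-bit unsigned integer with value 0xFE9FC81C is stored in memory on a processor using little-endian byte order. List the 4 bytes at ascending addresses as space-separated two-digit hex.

1C C8 9F FE

Split into bytes (most-significant first): FE 9F C8 1C.
Little-endian: lowest address holds the least-significant byte.
So at ascending addresses the bytes are 1C C8 9F FE.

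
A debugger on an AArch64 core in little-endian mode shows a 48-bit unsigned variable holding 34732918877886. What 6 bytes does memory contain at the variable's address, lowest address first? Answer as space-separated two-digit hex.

34732918877886 in hexadecimal, padded to 48 bits, is 0x1F96E34AAEBE.
Split into bytes (most-significant first): 1F 96 E3 4A AE BE.
In little-endian order the low byte comes first in memory.
So at ascending addresses the bytes are BE AE 4A E3 96 1F.

BE AE 4A E3 96 1F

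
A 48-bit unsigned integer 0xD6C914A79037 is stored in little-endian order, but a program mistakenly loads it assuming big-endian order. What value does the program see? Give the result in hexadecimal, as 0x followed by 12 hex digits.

0x3790A714C9D6

Stored little-endian, the bytes at ascending addresses are 37 90 A7 14 C9 D6.
Read back as big-endian, the last byte is least significant, giving 0x3790A714C9D6.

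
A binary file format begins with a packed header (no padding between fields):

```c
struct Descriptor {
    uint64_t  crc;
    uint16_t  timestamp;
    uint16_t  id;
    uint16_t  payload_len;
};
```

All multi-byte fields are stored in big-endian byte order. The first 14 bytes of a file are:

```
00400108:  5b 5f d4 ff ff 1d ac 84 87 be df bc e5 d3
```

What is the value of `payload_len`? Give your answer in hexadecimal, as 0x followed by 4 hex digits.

`payload_len` follows `crc` (8 B), `timestamp` (2 B), `id` (2 B), so it starts at offset 8 + 2 + 2 = 12 and occupies 2 bytes.
Bytes at offsets 12..13: E5 D3.
Big-endian stores the most-significant byte at the lowest address.
The bytes are already most-significant first: 0xE5D3.

0xE5D3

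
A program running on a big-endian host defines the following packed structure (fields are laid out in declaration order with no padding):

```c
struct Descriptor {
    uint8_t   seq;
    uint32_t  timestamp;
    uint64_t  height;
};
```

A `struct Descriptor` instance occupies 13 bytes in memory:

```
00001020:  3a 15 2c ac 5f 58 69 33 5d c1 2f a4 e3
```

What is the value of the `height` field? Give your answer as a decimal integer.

`height` follows `seq` (1 B), `timestamp` (4 B), so it starts at offset 1 + 4 = 5 and occupies 8 bytes.
Bytes at offsets 5..12: 58 69 33 5D C1 2F A4 E3.
Big-endian: lowest address holds the most-significant byte.
The bytes are already most-significant first: 0x5869335DC12FA4E3.
0x5869335DC12FA4E3 = 6370679625658377443.

6370679625658377443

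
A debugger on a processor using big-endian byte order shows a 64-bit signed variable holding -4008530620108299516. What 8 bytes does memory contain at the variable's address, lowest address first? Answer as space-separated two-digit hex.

Two's complement of -4008530620108299516 in 64 bits: 4008530620108299516 = 0x37A1295C62D4DCFC; invert → 0xC85ED6A39D2B2303; add 1 → 0xC85ED6A39D2B2304.
Split into bytes (most-significant first): C8 5E D6 A3 9D 2B 23 04.
Big-endian stores the most-significant byte at the lowest address.
So the memory order matches the most-significant-first order: C8 5E D6 A3 9D 2B 23 04.

C8 5E D6 A3 9D 2B 23 04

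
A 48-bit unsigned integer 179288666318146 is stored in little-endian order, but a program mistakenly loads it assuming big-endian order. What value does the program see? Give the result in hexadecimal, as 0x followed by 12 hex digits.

179288666318146 in 48-bit hexadecimal is 0xA30FE544A542.
Stored little-endian, the bytes at ascending addresses are 42 A5 44 E5 0F A3.
Read back as big-endian, the last byte is least significant, giving 0x42A544E50FA3.

0x42A544E50FA3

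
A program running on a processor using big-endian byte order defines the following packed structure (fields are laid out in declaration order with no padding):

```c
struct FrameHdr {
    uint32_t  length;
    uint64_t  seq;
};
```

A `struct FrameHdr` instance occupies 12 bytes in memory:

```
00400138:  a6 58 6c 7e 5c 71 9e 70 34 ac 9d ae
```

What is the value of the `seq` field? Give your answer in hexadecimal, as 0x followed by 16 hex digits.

`seq` follows `length` (4 bytes), so it starts at byte offset 4 and occupies 8 bytes.
Bytes at offsets 4..11: 5C 71 9E 70 34 AC 9D AE.
Big-endian: lowest address holds the most-significant byte.
The bytes are already most-significant first: 0x5C719E7034AC9DAE.

0x5C719E7034AC9DAE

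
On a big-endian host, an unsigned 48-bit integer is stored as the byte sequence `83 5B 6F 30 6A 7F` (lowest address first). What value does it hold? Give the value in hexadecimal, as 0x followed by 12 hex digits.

0x835B6F306A7F

Big-endian: lowest address holds the most-significant byte.
The bytes are already most-significant first: 0x835B6F306A7F.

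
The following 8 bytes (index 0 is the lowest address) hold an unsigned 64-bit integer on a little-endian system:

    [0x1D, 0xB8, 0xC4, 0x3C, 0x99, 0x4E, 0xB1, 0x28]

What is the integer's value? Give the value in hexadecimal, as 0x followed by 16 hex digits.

0x28B14E993CC4B81D

Little-endian stores the least-significant byte at the lowest address.
Reassemble most-significant byte first: 28 B1 4E 99 3C C4 B8 1D → 0x28B14E993CC4B81D.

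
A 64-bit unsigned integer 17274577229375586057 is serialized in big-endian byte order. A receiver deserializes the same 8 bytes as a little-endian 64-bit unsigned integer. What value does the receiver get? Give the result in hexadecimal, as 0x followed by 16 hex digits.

0x09BFFB2977A0BBEF

17274577229375586057 in 64-bit hexadecimal is 0xEFBBA07729FBBF09.
Stored big-endian, the bytes at ascending addresses are EF BB A0 77 29 FB BF 09.
Read back as little-endian, the first byte is least significant, giving 0x09BFFB2977A0BBEF.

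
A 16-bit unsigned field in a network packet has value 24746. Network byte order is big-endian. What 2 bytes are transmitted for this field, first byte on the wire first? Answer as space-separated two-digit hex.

60 AA

24746 in hexadecimal, padded to 16 bits, is 0x60AA.
Split into bytes (most-significant first): 60 AA.
Big-endian: lowest address holds the most-significant byte.
So the memory order matches the most-significant-first order: 60 AA.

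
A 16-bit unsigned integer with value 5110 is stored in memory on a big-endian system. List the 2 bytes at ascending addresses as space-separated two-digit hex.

5110 in hexadecimal, padded to 16 bits, is 0x13F6.
Split into bytes (most-significant first): 13 F6.
Big-endian: lowest address holds the most-significant byte.
So the memory order matches the most-significant-first order: 13 F6.

13 F6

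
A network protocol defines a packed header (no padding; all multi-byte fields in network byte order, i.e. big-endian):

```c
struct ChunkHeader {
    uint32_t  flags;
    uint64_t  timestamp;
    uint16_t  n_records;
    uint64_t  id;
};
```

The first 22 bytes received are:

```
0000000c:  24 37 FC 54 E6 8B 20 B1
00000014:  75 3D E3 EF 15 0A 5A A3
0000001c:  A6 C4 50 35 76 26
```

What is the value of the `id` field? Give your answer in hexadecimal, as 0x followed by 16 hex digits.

0x5AA3A6C450357626

`id` follows `flags` (4 B), `timestamp` (8 B), `n_records` (2 B), so it starts at offset 4 + 8 + 2 = 14 and occupies 8 bytes.
Bytes at offsets 14..21: 5A A3 A6 C4 50 35 76 26.
Big-endian: lowest address holds the most-significant byte.
The bytes are already most-significant first: 0x5AA3A6C450357626.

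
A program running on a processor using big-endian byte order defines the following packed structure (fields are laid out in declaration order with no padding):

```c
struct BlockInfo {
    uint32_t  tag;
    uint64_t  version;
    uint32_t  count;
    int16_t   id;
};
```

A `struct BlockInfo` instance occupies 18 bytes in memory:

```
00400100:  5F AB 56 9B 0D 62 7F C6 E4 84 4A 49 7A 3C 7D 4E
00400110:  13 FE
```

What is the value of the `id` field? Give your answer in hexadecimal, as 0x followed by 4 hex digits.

`id` follows `tag` (4 B), `version` (8 B), `count` (4 B), so it starts at offset 4 + 8 + 4 = 16 and occupies 2 bytes.
Bytes at offsets 16..17: 13 FE.
Big-endian: lowest address holds the most-significant byte.
The bytes are already most-significant first: 0x13FE.

0x13FE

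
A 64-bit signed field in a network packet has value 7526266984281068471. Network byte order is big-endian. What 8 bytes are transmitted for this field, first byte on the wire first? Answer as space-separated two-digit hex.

68 72 AB F2 42 D2 D3 B7

7526266984281068471 in hexadecimal, padded to 64 bits, is 0x6872ABF242D2D3B7.
Split into bytes (most-significant first): 68 72 AB F2 42 D2 D3 B7.
Big-endian: lowest address holds the most-significant byte.
So the memory order matches the most-significant-first order: 68 72 AB F2 42 D2 D3 B7.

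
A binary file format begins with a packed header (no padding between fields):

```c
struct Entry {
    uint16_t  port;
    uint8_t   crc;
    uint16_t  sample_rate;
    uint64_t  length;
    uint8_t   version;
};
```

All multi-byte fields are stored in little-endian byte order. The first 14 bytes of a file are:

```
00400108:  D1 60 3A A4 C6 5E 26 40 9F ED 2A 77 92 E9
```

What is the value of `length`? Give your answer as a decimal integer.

10553951451833443934

`length` follows `port` (2 B), `crc` (1 B), `sample_rate` (2 B), so it starts at offset 2 + 1 + 2 = 5 and occupies 8 bytes.
Bytes at offsets 5..12: 5E 26 40 9F ED 2A 77 92.
Little-endian: lowest address holds the least-significant byte.
Reassemble most-significant byte first: 92 77 2A ED 9F 40 26 5E → 0x92772AED9F40265E.
0x92772AED9F40265E = 10553951451833443934.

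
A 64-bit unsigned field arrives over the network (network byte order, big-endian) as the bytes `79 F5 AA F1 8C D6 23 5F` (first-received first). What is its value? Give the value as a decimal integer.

8788118202310075231

Big-endian: lowest address holds the most-significant byte.
The bytes are already most-significant first: 0x79F5AAF18CD6235F.
0x79F5AAF18CD6235F = 8788118202310075231.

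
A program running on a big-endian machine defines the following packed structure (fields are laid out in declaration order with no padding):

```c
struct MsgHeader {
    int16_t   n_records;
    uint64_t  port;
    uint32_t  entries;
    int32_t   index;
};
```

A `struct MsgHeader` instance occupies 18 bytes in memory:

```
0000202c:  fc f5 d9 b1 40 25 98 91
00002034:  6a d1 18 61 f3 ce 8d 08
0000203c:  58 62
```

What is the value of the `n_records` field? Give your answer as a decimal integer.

-779

`n_records` is the first field, at byte offset 0, occupying 2 bytes.
Bytes at offsets 0..1: FC F5.
Big-endian: lowest address holds the most-significant byte.
The bytes are already most-significant first: 0xFCF5.
Top bit is set, so as a signed 16-bit value this is 0xFCF5 − 2^16 = -779.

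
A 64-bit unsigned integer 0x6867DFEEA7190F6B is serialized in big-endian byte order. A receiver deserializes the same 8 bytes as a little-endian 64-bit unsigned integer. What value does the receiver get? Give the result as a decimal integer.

Stored big-endian, the bytes at ascending addresses are 68 67 DF EE A7 19 0F 6B.
Read back as little-endian, the first byte is least significant, giving 0x6B0F19A7EEDF6768.
0x6B0F19A7EEDF6768 = 7714412895766800232.

7714412895766800232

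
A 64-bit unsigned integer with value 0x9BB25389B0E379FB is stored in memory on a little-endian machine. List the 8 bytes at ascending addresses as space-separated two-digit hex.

Split into bytes (most-significant first): 9B B2 53 89 B0 E3 79 FB.
In little-endian order the low byte comes first in memory.
So at ascending addresses the bytes are FB 79 E3 B0 89 53 B2 9B.

FB 79 E3 B0 89 53 B2 9B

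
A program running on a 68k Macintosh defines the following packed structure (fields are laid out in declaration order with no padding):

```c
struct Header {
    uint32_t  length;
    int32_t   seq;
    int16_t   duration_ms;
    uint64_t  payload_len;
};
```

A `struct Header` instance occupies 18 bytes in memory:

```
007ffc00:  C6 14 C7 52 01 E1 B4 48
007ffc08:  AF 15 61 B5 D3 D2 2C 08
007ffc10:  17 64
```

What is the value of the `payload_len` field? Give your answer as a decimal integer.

`payload_len` follows `length` (4 B), `seq` (4 B), `duration_ms` (2 B), so it starts at offset 4 + 4 + 2 = 10 and occupies 8 bytes.
Bytes at offsets 10..17: 61 B5 D3 D2 2C 08 17 64.
Big-endian stores the most-significant byte at the lowest address.
The bytes are already most-significant first: 0x61B5D3D22C081764.
0x61B5D3D22C081764 = 7040766492098959204.

7040766492098959204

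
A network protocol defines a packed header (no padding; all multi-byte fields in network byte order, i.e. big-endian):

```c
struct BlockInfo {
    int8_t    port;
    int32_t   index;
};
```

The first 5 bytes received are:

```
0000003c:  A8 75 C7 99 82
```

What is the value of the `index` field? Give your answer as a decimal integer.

`index` follows `port` (1 byte), so it starts at byte offset 1 and occupies 4 bytes.
Bytes at offsets 1..4: 75 C7 99 82.
In big-endian order the high byte comes first in memory.
The bytes are already most-significant first: 0x75C79982.
0x75C79982 = 1976015234.

1976015234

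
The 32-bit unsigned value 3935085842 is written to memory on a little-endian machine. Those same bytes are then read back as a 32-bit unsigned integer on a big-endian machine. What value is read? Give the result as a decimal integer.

312839402

3935085842 in 32-bit hexadecimal is 0xEA8CA512.
Stored little-endian, the bytes at ascending addresses are 12 A5 8C EA.
Read back as big-endian, the last byte is least significant, giving 0x12A58CEA.
0x12A58CEA = 312839402.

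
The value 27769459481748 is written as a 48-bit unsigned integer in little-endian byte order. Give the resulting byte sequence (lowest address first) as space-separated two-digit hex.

94 9C C4 94 41 19

27769459481748 in hexadecimal, padded to 48 bits, is 0x194194C49C94.
Split into bytes (most-significant first): 19 41 94 C4 9C 94.
Little-endian stores the least-significant byte at the lowest address.
So at ascending addresses the bytes are 94 9C C4 94 41 19.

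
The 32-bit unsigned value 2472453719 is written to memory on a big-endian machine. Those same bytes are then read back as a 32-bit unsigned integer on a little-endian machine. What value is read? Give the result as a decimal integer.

1470520979

2472453719 in 32-bit hexadecimal is 0x935EA657.
Stored big-endian, the bytes at ascending addresses are 93 5E A6 57.
Read back as little-endian, the first byte is least significant, giving 0x57A65E93.
0x57A65E93 = 1470520979.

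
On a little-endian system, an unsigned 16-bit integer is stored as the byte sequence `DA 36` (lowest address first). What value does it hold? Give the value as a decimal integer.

In little-endian order the low byte comes first in memory.
Reassemble most-significant byte first: 36 DA → 0x36DA.
0x36DA = 14042.

14042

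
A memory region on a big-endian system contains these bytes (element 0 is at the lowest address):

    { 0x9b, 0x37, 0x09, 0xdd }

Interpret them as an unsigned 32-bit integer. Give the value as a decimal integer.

2604075485

In big-endian order the high byte comes first in memory.
The bytes are already most-significant first: 0x9B3709DD.
0x9B3709DD = 2604075485.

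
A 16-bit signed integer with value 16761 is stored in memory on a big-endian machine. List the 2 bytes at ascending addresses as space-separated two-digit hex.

16761 in hexadecimal, padded to 16 bits, is 0x4179.
Split into bytes (most-significant first): 41 79.
Big-endian: lowest address holds the most-significant byte.
So the memory order matches the most-significant-first order: 41 79.

41 79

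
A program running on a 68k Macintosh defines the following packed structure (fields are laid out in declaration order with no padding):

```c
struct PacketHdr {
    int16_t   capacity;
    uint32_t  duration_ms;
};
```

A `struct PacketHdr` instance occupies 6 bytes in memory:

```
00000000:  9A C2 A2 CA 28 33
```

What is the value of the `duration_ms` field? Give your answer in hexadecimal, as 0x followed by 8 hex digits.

0xA2CA2833

`duration_ms` follows `capacity` (2 bytes), so it starts at byte offset 2 and occupies 4 bytes.
Bytes at offsets 2..5: A2 CA 28 33.
In big-endian order the high byte comes first in memory.
The bytes are already most-significant first: 0xA2CA2833.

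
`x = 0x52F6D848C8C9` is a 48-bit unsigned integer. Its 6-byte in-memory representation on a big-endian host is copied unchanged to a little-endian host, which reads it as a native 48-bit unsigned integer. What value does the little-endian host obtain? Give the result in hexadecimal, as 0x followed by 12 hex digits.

0xC9C848D8F652

Stored big-endian, the bytes at ascending addresses are 52 F6 D8 48 C8 C9.
Read back as little-endian, the first byte is least significant, giving 0xC9C848D8F652.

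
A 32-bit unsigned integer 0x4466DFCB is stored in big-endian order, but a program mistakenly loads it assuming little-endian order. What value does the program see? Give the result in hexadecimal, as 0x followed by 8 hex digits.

Stored big-endian, the bytes at ascending addresses are 44 66 DF CB.
Read back as little-endian, the first byte is least significant, giving 0xCBDF6644.

0xCBDF6644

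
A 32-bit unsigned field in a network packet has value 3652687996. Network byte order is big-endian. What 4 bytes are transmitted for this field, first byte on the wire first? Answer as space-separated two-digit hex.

D9 B7 98 7C

3652687996 in hexadecimal, padded to 32 bits, is 0xD9B7987C.
Split into bytes (most-significant first): D9 B7 98 7C.
Big-endian stores the most-significant byte at the lowest address.
So the memory order matches the most-significant-first order: D9 B7 98 7C.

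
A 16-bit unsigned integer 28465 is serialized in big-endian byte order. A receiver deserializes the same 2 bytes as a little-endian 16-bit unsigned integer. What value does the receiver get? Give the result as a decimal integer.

12655

28465 in 16-bit hexadecimal is 0x6F31.
Stored big-endian, the bytes at ascending addresses are 6F 31.
Read back as little-endian, the first byte is least significant, giving 0x316F.
0x316F = 12655.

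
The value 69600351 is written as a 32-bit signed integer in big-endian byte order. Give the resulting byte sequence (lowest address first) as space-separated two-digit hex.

04 26 04 5F

69600351 in hexadecimal, padded to 32 bits, is 0x0426045F.
Split into bytes (most-significant first): 04 26 04 5F.
Big-endian: lowest address holds the most-significant byte.
So the memory order matches the most-significant-first order: 04 26 04 5F.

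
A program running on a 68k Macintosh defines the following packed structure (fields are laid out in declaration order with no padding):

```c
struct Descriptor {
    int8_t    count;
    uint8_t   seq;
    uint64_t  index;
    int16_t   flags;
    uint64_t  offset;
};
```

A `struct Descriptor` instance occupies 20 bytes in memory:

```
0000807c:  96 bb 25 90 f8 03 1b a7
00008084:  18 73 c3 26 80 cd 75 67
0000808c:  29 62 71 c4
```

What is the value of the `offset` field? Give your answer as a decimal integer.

`offset` follows `count` (1 B), `seq` (1 B), `index` (8 B), `flags` (2 B), so it starts at offset 1 + 1 + 8 + 2 = 12 and occupies 8 bytes.
Bytes at offsets 12..19: 80 CD 75 67 29 62 71 C4.
In big-endian order the high byte comes first in memory.
The bytes are already most-significant first: 0x80CD7567296271C4.
0x80CD7567296271C4 = 9281203493016859076.

9281203493016859076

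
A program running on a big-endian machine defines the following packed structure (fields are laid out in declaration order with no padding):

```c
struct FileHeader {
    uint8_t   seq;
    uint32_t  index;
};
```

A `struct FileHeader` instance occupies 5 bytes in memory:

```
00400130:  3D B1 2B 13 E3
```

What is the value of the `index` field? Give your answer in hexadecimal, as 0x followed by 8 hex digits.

0xB12B13E3

`index` follows `seq` (1 byte), so it starts at byte offset 1 and occupies 4 bytes.
Bytes at offsets 1..4: B1 2B 13 E3.
In big-endian order the high byte comes first in memory.
The bytes are already most-significant first: 0xB12B13E3.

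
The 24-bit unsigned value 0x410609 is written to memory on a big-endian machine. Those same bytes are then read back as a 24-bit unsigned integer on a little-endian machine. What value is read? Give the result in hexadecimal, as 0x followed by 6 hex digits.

Stored big-endian, the bytes at ascending addresses are 41 06 09.
Read back as little-endian, the first byte is least significant, giving 0x090641.

0x090641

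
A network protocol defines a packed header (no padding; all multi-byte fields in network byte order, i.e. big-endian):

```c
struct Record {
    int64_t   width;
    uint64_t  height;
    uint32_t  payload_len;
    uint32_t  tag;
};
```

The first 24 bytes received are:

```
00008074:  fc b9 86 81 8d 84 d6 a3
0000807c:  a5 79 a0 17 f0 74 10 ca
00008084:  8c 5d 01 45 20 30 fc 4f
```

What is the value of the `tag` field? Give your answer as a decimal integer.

`tag` follows `width` (8 B), `height` (8 B), `payload_len` (4 B), so it starts at offset 8 + 8 + 4 = 20 and occupies 4 bytes.
Bytes at offsets 20..23: 20 30 FC 4F.
Big-endian: lowest address holds the most-significant byte.
The bytes are already most-significant first: 0x2030FC4F.
0x2030FC4F = 540081231.

540081231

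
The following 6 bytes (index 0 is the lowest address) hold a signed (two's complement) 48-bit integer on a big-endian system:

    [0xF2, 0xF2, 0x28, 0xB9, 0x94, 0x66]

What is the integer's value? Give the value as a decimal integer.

In big-endian order the high byte comes first in memory.
The bytes are already most-significant first: 0xF2F228B99466.
Top bit is set, so as a signed 48-bit value this is 0xF2F228B99466 − 2^48 = -14353097452442.

-14353097452442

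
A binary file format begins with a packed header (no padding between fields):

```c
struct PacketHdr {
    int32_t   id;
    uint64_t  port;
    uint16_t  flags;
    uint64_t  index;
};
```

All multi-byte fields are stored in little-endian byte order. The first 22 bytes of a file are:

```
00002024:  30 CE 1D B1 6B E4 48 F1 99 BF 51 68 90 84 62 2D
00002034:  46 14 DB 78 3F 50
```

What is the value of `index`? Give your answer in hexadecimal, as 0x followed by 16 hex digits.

0x503F78DB14462D62

`index` follows `id` (4 B), `port` (8 B), `flags` (2 B), so it starts at offset 4 + 8 + 2 = 14 and occupies 8 bytes.
Bytes at offsets 14..21: 62 2D 46 14 DB 78 3F 50.
In little-endian order the low byte comes first in memory.
Reassemble most-significant byte first: 50 3F 78 DB 14 46 2D 62 → 0x503F78DB14462D62.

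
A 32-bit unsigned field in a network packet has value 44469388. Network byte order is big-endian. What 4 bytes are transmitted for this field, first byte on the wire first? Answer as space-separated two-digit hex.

44469388 in hexadecimal, padded to 32 bits, is 0x02A68C8C.
Split into bytes (most-significant first): 02 A6 8C 8C.
Big-endian stores the most-significant byte at the lowest address.
So the memory order matches the most-significant-first order: 02 A6 8C 8C.

02 A6 8C 8C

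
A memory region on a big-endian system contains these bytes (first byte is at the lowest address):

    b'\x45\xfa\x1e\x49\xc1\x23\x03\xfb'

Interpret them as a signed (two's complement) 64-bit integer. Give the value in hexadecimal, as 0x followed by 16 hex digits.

In big-endian order the high byte comes first in memory.
The bytes are already most-significant first: 0x45FA1E49C12303FB.

0x45FA1E49C12303FB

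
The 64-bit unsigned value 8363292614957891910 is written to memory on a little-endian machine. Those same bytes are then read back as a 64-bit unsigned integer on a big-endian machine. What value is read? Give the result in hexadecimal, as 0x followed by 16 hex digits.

0x4681369B52621074

8363292614957891910 in 64-bit hexadecimal is 0x741062529B368146.
Stored little-endian, the bytes at ascending addresses are 46 81 36 9B 52 62 10 74.
Read back as big-endian, the last byte is least significant, giving 0x4681369B52621074.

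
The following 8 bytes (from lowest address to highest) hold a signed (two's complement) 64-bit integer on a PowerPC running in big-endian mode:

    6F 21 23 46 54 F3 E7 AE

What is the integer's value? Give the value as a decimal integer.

8007720397421406126

Big-endian stores the most-significant byte at the lowest address.
The bytes are already most-significant first: 0x6F21234654F3E7AE.
0x6F21234654F3E7AE = 8007720397421406126.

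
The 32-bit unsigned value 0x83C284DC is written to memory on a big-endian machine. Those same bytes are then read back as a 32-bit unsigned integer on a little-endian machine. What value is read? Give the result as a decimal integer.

3699688067

Stored big-endian, the bytes at ascending addresses are 83 C2 84 DC.
Read back as little-endian, the first byte is least significant, giving 0xDC84C283.
0xDC84C283 = 3699688067.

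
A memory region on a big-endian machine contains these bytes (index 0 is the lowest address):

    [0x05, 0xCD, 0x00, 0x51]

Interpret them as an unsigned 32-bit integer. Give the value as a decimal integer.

Big-endian stores the most-significant byte at the lowest address.
The bytes are already most-significant first: 0x05CD0051.
0x05CD0051 = 97321041.

97321041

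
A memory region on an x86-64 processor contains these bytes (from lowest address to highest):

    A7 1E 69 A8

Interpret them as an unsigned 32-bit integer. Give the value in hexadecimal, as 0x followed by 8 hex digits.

Little-endian stores the least-significant byte at the lowest address.
Reassemble most-significant byte first: A8 69 1E A7 → 0xA8691EA7.

0xA8691EA7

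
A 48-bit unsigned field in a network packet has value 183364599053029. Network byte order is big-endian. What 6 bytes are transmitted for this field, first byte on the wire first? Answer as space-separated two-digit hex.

A6 C4 E5 CA 7A E5

183364599053029 in hexadecimal, padded to 48 bits, is 0xA6C4E5CA7AE5.
Split into bytes (most-significant first): A6 C4 E5 CA 7A E5.
Big-endian: lowest address holds the most-significant byte.
So the memory order matches the most-significant-first order: A6 C4 E5 CA 7A E5.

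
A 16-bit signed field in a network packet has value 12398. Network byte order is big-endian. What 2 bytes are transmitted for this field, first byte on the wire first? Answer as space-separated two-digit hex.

30 6E

12398 in hexadecimal, padded to 16 bits, is 0x306E.
Split into bytes (most-significant first): 30 6E.
In big-endian order the high byte comes first in memory.
So the memory order matches the most-significant-first order: 30 6E.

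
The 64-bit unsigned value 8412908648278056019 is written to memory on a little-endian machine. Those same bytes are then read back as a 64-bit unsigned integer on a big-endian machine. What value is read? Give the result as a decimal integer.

8412908648278056019 in 64-bit hexadecimal is 0x74C0A7D7946CDC53.
Stored little-endian, the bytes at ascending addresses are 53 DC 6C 94 D7 A7 C0 74.
Read back as big-endian, the last byte is least significant, giving 0x53DC6C94D7A7C074.
0x53DC6C94D7A7C074 = 6042824186553417844.

6042824186553417844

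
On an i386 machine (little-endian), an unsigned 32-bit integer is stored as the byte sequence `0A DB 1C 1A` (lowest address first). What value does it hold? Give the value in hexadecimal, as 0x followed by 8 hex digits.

In little-endian order the low byte comes first in memory.
Reassemble most-significant byte first: 1A 1C DB 0A → 0x1A1CDB0A.

0x1A1CDB0A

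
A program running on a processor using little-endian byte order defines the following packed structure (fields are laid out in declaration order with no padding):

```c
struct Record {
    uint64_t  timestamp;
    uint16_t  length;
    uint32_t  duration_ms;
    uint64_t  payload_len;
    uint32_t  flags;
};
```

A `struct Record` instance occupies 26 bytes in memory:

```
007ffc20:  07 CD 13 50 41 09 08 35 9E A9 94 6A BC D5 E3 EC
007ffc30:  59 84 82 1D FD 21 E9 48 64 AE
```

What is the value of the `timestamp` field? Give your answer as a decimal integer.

`timestamp` is the first field, at byte offset 0, occupying 8 bytes.
Bytes at offsets 0..7: 07 CD 13 50 41 09 08 35.
Little-endian: lowest address holds the least-significant byte.
Reassemble most-significant byte first: 35 08 09 41 50 13 CD 07 → 0x350809415013CD07.
0x350809415013CD07 = 3821314459944865031.

3821314459944865031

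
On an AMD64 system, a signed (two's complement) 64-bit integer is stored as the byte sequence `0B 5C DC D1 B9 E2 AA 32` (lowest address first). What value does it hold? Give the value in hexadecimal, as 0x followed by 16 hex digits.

0x32AAE2B9D1DC5C0B

Little-endian stores the least-significant byte at the lowest address.
Reassemble most-significant byte first: 32 AA E2 B9 D1 DC 5C 0B → 0x32AAE2B9D1DC5C0B.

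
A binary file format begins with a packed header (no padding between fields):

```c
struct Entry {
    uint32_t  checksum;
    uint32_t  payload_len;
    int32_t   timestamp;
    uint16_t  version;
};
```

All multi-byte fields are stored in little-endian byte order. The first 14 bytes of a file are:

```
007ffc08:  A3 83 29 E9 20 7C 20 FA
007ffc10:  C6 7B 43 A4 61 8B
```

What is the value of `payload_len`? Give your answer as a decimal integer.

4196432928

`payload_len` follows `checksum` (4 bytes), so it starts at byte offset 4 and occupies 4 bytes.
Bytes at offsets 4..7: 20 7C 20 FA.
In little-endian order the low byte comes first in memory.
Reassemble most-significant byte first: FA 20 7C 20 → 0xFA207C20.
0xFA207C20 = 4196432928.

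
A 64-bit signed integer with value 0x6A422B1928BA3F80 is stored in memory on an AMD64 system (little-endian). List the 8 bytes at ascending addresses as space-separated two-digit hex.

80 3F BA 28 19 2B 42 6A

Split into bytes (most-significant first): 6A 42 2B 19 28 BA 3F 80.
Little-endian: lowest address holds the least-significant byte.
So at ascending addresses the bytes are 80 3F BA 28 19 2B 42 6A.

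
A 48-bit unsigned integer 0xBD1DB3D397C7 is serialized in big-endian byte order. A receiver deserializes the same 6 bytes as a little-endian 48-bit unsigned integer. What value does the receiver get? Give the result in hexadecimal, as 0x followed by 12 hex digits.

0xC797D3B31DBD

Stored big-endian, the bytes at ascending addresses are BD 1D B3 D3 97 C7.
Read back as little-endian, the first byte is least significant, giving 0xC797D3B31DBD.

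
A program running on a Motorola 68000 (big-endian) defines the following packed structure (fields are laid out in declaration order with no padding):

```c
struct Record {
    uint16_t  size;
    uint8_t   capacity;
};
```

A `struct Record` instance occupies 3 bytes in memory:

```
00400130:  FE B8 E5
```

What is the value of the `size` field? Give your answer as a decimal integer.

`size` is the first field, at byte offset 0, occupying 2 bytes.
Bytes at offsets 0..1: FE B8.
Big-endian: lowest address holds the most-significant byte.
The bytes are already most-significant first: 0xFEB8.
0xFEB8 = 65208.

65208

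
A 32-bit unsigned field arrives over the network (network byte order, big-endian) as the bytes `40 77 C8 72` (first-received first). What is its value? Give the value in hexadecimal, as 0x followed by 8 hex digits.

In big-endian order the high byte comes first in memory.
The bytes are already most-significant first: 0x4077C872.

0x4077C872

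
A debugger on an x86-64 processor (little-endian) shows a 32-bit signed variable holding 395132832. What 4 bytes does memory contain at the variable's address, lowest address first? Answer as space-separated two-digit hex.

A0 3F 8D 17

395132832 in hexadecimal, padded to 32 bits, is 0x178D3FA0.
Split into bytes (most-significant first): 17 8D 3F A0.
Little-endian stores the least-significant byte at the lowest address.
So at ascending addresses the bytes are A0 3F 8D 17.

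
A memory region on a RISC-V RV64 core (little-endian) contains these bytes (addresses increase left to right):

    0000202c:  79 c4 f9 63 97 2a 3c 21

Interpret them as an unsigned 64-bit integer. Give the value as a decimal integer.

In little-endian order the low byte comes first in memory.
Reassemble most-significant byte first: 21 3C 2A 97 63 F9 C4 79 → 0x213C2A9763F9C479.
0x213C2A9763F9C479 = 2394835931560002681.

2394835931560002681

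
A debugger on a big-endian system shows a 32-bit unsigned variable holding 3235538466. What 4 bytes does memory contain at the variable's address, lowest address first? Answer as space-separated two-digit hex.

3235538466 in hexadecimal, padded to 32 bits, is 0xC0DA6622.
Split into bytes (most-significant first): C0 DA 66 22.
Big-endian stores the most-significant byte at the lowest address.
So the memory order matches the most-significant-first order: C0 DA 66 22.

C0 DA 66 22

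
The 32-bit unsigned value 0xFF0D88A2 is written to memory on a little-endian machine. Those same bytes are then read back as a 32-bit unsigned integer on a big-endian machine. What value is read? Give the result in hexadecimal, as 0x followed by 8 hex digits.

0xA2880DFF

Stored little-endian, the bytes at ascending addresses are A2 88 0D FF.
Read back as big-endian, the last byte is least significant, giving 0xA2880DFF.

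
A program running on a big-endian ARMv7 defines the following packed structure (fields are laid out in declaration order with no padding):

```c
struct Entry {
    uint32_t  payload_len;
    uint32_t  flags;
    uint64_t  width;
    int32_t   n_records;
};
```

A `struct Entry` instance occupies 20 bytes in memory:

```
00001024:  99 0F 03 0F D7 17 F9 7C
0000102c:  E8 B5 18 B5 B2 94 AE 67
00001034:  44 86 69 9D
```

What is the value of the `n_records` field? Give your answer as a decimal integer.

1149659549

`n_records` follows `payload_len` (4 B), `flags` (4 B), `width` (8 B), so it starts at offset 4 + 4 + 8 = 16 and occupies 4 bytes.
Bytes at offsets 16..19: 44 86 69 9D.
Big-endian stores the most-significant byte at the lowest address.
The bytes are already most-significant first: 0x4486699D.
0x4486699D = 1149659549.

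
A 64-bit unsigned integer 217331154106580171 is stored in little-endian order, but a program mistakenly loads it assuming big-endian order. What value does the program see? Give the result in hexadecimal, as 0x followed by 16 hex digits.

0xCBFC257F881D0403

217331154106580171 in 64-bit hexadecimal is 0x03041D887F25FCCB.
Stored little-endian, the bytes at ascending addresses are CB FC 25 7F 88 1D 04 03.
Read back as big-endian, the last byte is least significant, giving 0xCBFC257F881D0403.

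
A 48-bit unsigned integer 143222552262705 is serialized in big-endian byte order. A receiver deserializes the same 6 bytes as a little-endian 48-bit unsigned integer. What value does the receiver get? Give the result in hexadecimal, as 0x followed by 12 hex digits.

0x31F859994282

143222552262705 in 48-bit hexadecimal is 0x82429959F831.
Stored big-endian, the bytes at ascending addresses are 82 42 99 59 F8 31.
Read back as little-endian, the first byte is least significant, giving 0x31F859994282.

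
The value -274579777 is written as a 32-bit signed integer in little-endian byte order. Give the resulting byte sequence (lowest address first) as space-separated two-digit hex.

Two's complement of -274579777 in 32 bits: 274579777 = 0x105DC141; invert → 0xEFA23EBE; add 1 → 0xEFA23EBF.
Split into bytes (most-significant first): EF A2 3E BF.
Little-endian stores the least-significant byte at the lowest address.
So at ascending addresses the bytes are BF 3E A2 EF.

BF 3E A2 EF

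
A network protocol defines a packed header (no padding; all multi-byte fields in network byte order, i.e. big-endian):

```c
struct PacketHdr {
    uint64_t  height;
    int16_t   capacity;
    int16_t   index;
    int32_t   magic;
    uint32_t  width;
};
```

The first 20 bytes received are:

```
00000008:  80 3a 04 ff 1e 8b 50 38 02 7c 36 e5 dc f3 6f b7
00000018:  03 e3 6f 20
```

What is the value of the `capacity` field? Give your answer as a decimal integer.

636

`capacity` follows `height` (8 bytes), so it starts at byte offset 8 and occupies 2 bytes.
Bytes at offsets 8..9: 02 7C.
In big-endian order the high byte comes first in memory.
The bytes are already most-significant first: 0x027C.
0x027C = 636.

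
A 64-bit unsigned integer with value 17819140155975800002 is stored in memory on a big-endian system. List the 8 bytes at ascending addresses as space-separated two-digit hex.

17819140155975800002 in hexadecimal, padded to 64 bits, is 0xF74A4D8FDFD614C2.
Split into bytes (most-significant first): F7 4A 4D 8F DF D6 14 C2.
In big-endian order the high byte comes first in memory.
So the memory order matches the most-significant-first order: F7 4A 4D 8F DF D6 14 C2.

F7 4A 4D 8F DF D6 14 C2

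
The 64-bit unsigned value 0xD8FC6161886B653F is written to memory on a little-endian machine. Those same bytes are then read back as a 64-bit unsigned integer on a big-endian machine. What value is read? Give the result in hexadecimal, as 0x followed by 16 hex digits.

0x3F656B886161FCD8

Stored little-endian, the bytes at ascending addresses are 3F 65 6B 88 61 61 FC D8.
Read back as big-endian, the last byte is least significant, giving 0x3F656B886161FCD8.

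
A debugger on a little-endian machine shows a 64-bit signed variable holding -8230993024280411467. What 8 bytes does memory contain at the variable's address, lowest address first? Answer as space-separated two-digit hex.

B5 42 0C 3F 74 A3 C5 8D

Two's complement of -8230993024280411467 in 64 bits: 8230993024280411467 = 0x723A5C8BC0F3BD4B; invert → 0x8DC5A3743F0C42B4; add 1 → 0x8DC5A3743F0C42B5.
Split into bytes (most-significant first): 8D C5 A3 74 3F 0C 42 B5.
Little-endian: lowest address holds the least-significant byte.
So at ascending addresses the bytes are B5 42 0C 3F 74 A3 C5 8D.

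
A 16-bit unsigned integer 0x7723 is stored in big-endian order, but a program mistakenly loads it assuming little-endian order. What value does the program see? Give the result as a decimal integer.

9079

Stored big-endian, the bytes at ascending addresses are 77 23.
Read back as little-endian, the first byte is least significant, giving 0x2377.
0x2377 = 9079.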